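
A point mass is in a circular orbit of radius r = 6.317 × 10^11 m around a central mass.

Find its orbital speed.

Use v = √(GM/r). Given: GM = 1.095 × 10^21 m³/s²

For a circular orbit, gravity supplies the centripetal force, so v = √(GM / r).
v = √(1.095e+21 / 6.317e+11) m/s ≈ 4.163e+04 m/s = 41.63 km/s.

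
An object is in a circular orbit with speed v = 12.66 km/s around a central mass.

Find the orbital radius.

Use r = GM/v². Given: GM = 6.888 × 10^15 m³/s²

Convert to SI: v = 12.66 km/s = 12660 m/s.
For a circular orbit, v² = GM / r, so r = GM / v².
r = 6.888e+15 / (12660)² m ≈ 4.298e+07 m = 4.298 × 10^7 m.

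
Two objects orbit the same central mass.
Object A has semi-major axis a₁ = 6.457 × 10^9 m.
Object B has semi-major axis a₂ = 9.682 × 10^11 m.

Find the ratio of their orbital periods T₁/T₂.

From Kepler's third law, (T₁/T₂)² = (a₁/a₂)³, so T₁/T₂ = (a₁/a₂)^(3/2).
a₁/a₂ = 6.457e+09 / 9.682e+11 = 0.00666908.
T₁/T₂ = (0.00666908)^(3/2) ≈ 0.0005446.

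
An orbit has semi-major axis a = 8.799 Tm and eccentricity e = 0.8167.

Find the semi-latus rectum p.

Convert to SI: a = 8.799 Tm = 8.799e+12 m.
p = a (1 − e²).
p = 8.799e+12 · (1 − (0.8167)²) = 8.799e+12 · 0.333001 ≈ 2.93e+12 m = 2.93 Tm.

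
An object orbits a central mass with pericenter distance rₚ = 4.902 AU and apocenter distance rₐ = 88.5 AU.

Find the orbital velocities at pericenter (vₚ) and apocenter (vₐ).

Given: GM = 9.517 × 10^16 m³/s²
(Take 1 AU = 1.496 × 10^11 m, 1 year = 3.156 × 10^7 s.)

Convert to SI: rₚ = 4.902 AU = 7.33339e+11 m; rₐ = 88.5 AU = 1.32396e+13 m.
Use the vis-viva equation v² = GM(2/r − 1/a) with a = (rₚ + rₐ)/2 = (7.33339e+11 + 1.32396e+13)/2 = 6.98647e+12 m.
vₚ = √(GM · (2/rₚ − 1/a)) = √(9.517e+16 · (2/7.33339e+11 − 1/6.98647e+12)) m/s ≈ 495.9 m/s = 0.1046 AU/year.
vₐ = √(GM · (2/rₐ − 1/a)) = √(9.517e+16 · (2/1.32396e+13 − 1/6.98647e+12)) m/s ≈ 27.47 m/s = 0.005795 AU/year.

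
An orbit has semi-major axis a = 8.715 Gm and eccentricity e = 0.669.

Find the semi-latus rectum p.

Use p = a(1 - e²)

Convert to SI: a = 8.715 Gm = 8.715e+09 m.
p = a (1 − e²).
p = 8.715e+09 · (1 − (0.669)²) = 8.715e+09 · 0.552439 ≈ 4.815e+09 m = 4.815 Gm.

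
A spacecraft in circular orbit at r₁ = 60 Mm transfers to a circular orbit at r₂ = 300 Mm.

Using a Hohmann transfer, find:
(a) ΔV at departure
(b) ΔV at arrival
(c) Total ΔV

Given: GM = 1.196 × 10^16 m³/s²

Convert to SI: r₁ = 60 Mm = 6e+07 m; r₂ = 300 Mm = 3e+08 m.
Transfer semi-major axis: a_t = (r₁ + r₂)/2 = (6e+07 + 3e+08)/2 = 1.8e+08 m.
Circular speeds: v₁ = √(GM/r₁) = 14118.5 m/s, v₂ = √(GM/r₂) = 6314.01 m/s.
Transfer speeds (vis-viva v² = GM(2/r − 1/a_t)): v₁ᵗ = 18227 m/s, v₂ᵗ = 3645.39 m/s.
(a) ΔV₁ = |v₁ᵗ − v₁| ≈ 4108 m/s = 4.108 km/s.
(b) ΔV₂ = |v₂ − v₂ᵗ| ≈ 2669 m/s = 2.669 km/s.
(c) ΔV_total = ΔV₁ + ΔV₂ ≈ 6777 m/s = 6.777 km/s.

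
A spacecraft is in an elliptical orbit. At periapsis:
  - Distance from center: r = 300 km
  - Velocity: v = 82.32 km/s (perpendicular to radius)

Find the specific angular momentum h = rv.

Convert to SI: r = 300 km = 300000 m; v = 82.32 km/s = 82320 m/s.
With v perpendicular to r, h = r · v.
h = 300000 · 82320 m²/s ≈ 2.47e+10 m²/s.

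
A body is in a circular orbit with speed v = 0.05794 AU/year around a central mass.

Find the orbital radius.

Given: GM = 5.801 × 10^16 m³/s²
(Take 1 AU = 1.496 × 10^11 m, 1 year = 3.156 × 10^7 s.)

Convert to SI: v = 0.05794 AU/year = 274.646 m/s.
For a circular orbit, v² = GM / r, so r = GM / v².
r = 5.801e+16 / (274.646)² m ≈ 7.691e+11 m = 5.141 AU.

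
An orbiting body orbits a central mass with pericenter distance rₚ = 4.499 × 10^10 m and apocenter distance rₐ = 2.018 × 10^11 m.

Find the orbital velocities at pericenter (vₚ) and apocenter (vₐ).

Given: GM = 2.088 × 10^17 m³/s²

Use the vis-viva equation v² = GM(2/r − 1/a) with a = (rₚ + rₐ)/2 = (4.499e+10 + 2.018e+11)/2 = 1.23395e+11 m.
vₚ = √(GM · (2/rₚ − 1/a)) = √(2.088e+17 · (2/4.499e+10 − 1/1.23395e+11)) m/s ≈ 2755 m/s = 2.755 km/s.
vₐ = √(GM · (2/rₐ − 1/a)) = √(2.088e+17 · (2/2.018e+11 − 1/1.23395e+11)) m/s ≈ 614.2 m/s = 614.2 m/s.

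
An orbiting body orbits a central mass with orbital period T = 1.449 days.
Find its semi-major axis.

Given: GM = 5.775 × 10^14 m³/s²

Convert to SI: T = 1.449 days = 125194 s.
Invert Kepler's third law: a = (GM · T² / (4π²))^(1/3).
Substituting T = 125194 s and GM = 5.775e+14 m³/s²:
a = (5.775e+14 · (125194)² / (4π²))^(1/3) m
a ≈ 6.12e+07 m = 61.2 Mm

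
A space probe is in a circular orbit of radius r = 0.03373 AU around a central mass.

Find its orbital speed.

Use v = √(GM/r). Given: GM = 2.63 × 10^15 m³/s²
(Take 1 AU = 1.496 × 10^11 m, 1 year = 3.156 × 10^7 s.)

Convert to SI: r = 0.03373 AU = 5.04601e+09 m.
For a circular orbit, gravity supplies the centripetal force, so v = √(GM / r).
v = √(2.63e+15 / 5.04601e+09) m/s ≈ 721.9 m/s = 0.1523 AU/year.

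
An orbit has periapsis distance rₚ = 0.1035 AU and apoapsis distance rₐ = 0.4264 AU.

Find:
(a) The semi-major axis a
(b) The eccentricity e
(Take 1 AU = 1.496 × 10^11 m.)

Convert to SI: rₚ = 0.1035 AU = 1.54836e+10 m; rₐ = 0.4264 AU = 6.37894e+10 m.
(a) a = (rₚ + rₐ) / 2 = (1.54836e+10 + 6.37894e+10) / 2 ≈ 3.964e+10 m = 0.265 AU.
(b) e = (rₐ − rₚ) / (rₐ + rₚ) = (6.37894e+10 − 1.54836e+10) / (6.37894e+10 + 1.54836e+10) ≈ 0.6094.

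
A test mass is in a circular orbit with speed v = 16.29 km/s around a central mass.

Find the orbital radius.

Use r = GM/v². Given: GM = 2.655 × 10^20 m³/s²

Convert to SI: v = 16.29 km/s = 16290 m/s.
For a circular orbit, v² = GM / r, so r = GM / v².
r = 2.655e+20 / (16290)² m ≈ 1.001e+12 m = 1.001 Tm.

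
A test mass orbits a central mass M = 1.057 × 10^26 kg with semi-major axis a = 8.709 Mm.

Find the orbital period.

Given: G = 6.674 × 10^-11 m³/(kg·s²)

Convert to SI: a = 8.709 Mm = 8.709e+06 m.
GM = G · M = 6.674e-11 · 1.057e+26 = 7.05442e+15 m³/s².
Kepler's third law: T = 2π √(a³ / GM).
Substituting a = 8.709e+06 m and GM = 7.05442e+15 m³/s²:
T = 2π √((8.709e+06)³ / 7.05442e+15) s
T ≈ 1923 s = 32.04 minutes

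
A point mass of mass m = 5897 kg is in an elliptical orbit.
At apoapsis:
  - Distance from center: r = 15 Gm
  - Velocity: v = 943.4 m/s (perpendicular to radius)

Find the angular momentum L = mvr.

Convert to SI: r = 15 Gm = 1.5e+10 m.
Since v is perpendicular to r, L = m · v · r.
L = 5897 · 943.4 · 1.5e+10 kg·m²/s ≈ 8.345e+16 kg·m²/s.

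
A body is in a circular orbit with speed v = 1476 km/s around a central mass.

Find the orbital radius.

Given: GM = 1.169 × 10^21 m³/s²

Convert to SI: v = 1476 km/s = 1.476e+06 m/s.
For a circular orbit, v² = GM / r, so r = GM / v².
r = 1.169e+21 / (1.476e+06)² m ≈ 5.366e+08 m = 536.6 Mm.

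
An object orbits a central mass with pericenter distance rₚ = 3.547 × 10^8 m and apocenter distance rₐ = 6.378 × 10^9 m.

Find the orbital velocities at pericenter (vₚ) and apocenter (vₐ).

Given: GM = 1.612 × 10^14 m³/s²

Use the vis-viva equation v² = GM(2/r − 1/a) with a = (rₚ + rₐ)/2 = (3.547e+08 + 6.378e+09)/2 = 3.36635e+09 m.
vₚ = √(GM · (2/rₚ − 1/a)) = √(1.612e+14 · (2/3.547e+08 − 1/3.36635e+09)) m/s ≈ 927.9 m/s = 927.9 m/s.
vₐ = √(GM · (2/rₐ − 1/a)) = √(1.612e+14 · (2/6.378e+09 − 1/3.36635e+09)) m/s ≈ 51.6 m/s = 51.6 m/s.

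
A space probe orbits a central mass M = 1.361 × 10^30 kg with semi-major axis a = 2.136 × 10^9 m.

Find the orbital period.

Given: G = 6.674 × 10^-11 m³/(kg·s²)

GM = G · M = 6.674e-11 · 1.361e+30 = 9.08331e+19 m³/s².
Kepler's third law: T = 2π √(a³ / GM).
Substituting a = 2.136e+09 m and GM = 9.08331e+19 m³/s²:
T = 2π √((2.136e+09)³ / 9.08331e+19) s
T ≈ 6.508e+04 s = 18.08 hours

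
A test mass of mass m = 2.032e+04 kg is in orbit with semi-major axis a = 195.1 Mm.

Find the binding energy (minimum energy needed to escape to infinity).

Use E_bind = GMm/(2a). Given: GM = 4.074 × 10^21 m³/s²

Convert to SI: a = 195.1 Mm = 1.951e+08 m.
Total orbital energy is E = −GMm/(2a); binding energy is E_bind = −E = GMm/(2a).
E_bind = 4.074e+21 · 2.032e+04 / (2 · 1.951e+08) J ≈ 2.122e+17 J = 212.2 PJ.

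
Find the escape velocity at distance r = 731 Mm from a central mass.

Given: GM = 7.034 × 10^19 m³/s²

Convert to SI: r = 731 Mm = 7.31e+08 m.
Escape velocity comes from setting total energy to zero: ½v² − GM/r = 0 ⇒ v_esc = √(2GM / r).
v_esc = √(2 · 7.034e+19 / 7.31e+08) m/s ≈ 4.387e+05 m/s = 438.7 km/s.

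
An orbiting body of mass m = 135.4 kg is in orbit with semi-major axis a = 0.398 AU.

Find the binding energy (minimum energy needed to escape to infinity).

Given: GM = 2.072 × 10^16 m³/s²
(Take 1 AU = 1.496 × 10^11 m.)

Convert to SI: a = 0.398 AU = 5.95408e+10 m.
Total orbital energy is E = −GMm/(2a); binding energy is E_bind = −E = GMm/(2a).
E_bind = 2.072e+16 · 135.4 / (2 · 5.95408e+10) J ≈ 2.356e+07 J = 23.56 MJ.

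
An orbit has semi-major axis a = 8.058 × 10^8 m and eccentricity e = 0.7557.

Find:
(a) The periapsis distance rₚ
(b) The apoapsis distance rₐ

(a) rₚ = a(1 − e) = 8.058e+08 · (1 − 0.7557) = 8.058e+08 · 0.2443 ≈ 1.969e+08 m = 1.969 × 10^8 m.
(b) rₐ = a(1 + e) = 8.058e+08 · (1 + 0.7557) = 8.058e+08 · 1.7557 ≈ 1.415e+09 m = 1.415 × 10^9 m.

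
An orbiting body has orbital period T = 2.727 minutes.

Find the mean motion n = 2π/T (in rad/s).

Convert to SI: T = 2.727 minutes = 163.62 s.
n = 2π / T.
n = 2π / 163.62 s ≈ 0.0384 rad/s.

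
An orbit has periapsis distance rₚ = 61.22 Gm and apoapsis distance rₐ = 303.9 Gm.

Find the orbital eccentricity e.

Convert to SI: rₚ = 61.22 Gm = 6.122e+10 m; rₐ = 303.9 Gm = 3.039e+11 m.
e = (rₐ − rₚ) / (rₐ + rₚ).
e = (3.039e+11 − 6.122e+10) / (3.039e+11 + 6.122e+10) = 2.4268e+11 / 3.6512e+11 ≈ 0.6647.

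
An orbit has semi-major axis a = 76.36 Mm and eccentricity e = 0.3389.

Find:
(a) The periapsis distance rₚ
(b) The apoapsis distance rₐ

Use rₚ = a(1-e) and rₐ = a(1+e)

Convert to SI: a = 76.36 Mm = 7.636e+07 m.
(a) rₚ = a(1 − e) = 7.636e+07 · (1 − 0.3389) = 7.636e+07 · 0.6611 ≈ 5.048e+07 m = 50.48 Mm.
(b) rₐ = a(1 + e) = 7.636e+07 · (1 + 0.3389) = 7.636e+07 · 1.3389 ≈ 1.022e+08 m = 102.2 Mm.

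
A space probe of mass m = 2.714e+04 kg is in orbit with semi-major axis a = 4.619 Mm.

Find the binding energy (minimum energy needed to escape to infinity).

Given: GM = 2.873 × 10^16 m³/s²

Convert to SI: a = 4.619 Mm = 4.619e+06 m.
Total orbital energy is E = −GMm/(2a); binding energy is E_bind = −E = GMm/(2a).
E_bind = 2.873e+16 · 2.714e+04 / (2 · 4.619e+06) J ≈ 8.44e+13 J = 84.4 TJ.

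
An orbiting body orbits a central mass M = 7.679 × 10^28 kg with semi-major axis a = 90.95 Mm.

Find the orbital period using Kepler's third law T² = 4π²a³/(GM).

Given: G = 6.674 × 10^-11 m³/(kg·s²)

Convert to SI: a = 90.95 Mm = 9.095e+07 m.
GM = G · M = 6.674e-11 · 7.679e+28 = 5.12496e+18 m³/s².
Kepler's third law: T = 2π √(a³ / GM).
Substituting a = 9.095e+07 m and GM = 5.12496e+18 m³/s²:
T = 2π √((9.095e+07)³ / 5.12496e+18) s
T ≈ 2407 s = 40.12 minutes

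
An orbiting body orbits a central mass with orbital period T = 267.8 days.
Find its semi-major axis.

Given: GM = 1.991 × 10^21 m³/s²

Convert to SI: T = 267.8 days = 2.31379e+07 s.
Invert Kepler's third law: a = (GM · T² / (4π²))^(1/3).
Substituting T = 2.31379e+07 s and GM = 1.991e+21 m³/s²:
a = (1.991e+21 · (2.31379e+07)² / (4π²))^(1/3) m
a ≈ 3e+11 m = 300 Gm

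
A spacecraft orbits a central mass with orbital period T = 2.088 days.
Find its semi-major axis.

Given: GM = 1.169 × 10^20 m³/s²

Convert to SI: T = 2.088 days = 180403 s.
Invert Kepler's third law: a = (GM · T² / (4π²))^(1/3).
Substituting T = 180403 s and GM = 1.169e+20 m³/s²:
a = (1.169e+20 · (180403)² / (4π²))^(1/3) m
a ≈ 4.585e+09 m = 4.585 Gm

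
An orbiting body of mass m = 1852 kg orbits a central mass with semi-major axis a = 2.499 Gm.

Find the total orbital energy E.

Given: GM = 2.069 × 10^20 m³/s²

Convert to SI: a = 2.499 Gm = 2.499e+09 m.
E = −GMm / (2a).
E = −2.069e+20 · 1852 / (2 · 2.499e+09) J ≈ -7.667e+13 J = -76.67 TJ.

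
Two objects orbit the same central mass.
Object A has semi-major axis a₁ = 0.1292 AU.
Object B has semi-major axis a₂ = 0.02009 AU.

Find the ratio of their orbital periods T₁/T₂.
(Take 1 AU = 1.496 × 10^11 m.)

Convert to SI: a₁ = 0.1292 AU = 1.93283e+10 m; a₂ = 0.02009 AU = 3.00546e+09 m.
From Kepler's third law, (T₁/T₂)² = (a₁/a₂)³, so T₁/T₂ = (a₁/a₂)^(3/2).
a₁/a₂ = 1.93283e+10 / 3.00546e+09 = 6.43106.
T₁/T₂ = (6.43106)^(3/2) ≈ 16.31.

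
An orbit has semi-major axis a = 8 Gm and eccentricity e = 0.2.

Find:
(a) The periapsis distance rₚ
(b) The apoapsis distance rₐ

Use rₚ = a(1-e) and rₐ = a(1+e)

Convert to SI: a = 8 Gm = 8e+09 m.
(a) rₚ = a(1 − e) = 8e+09 · (1 − 0.2) = 8e+09 · 0.8 ≈ 6.4e+09 m = 6.4 Gm.
(b) rₐ = a(1 + e) = 8e+09 · (1 + 0.2) = 8e+09 · 1.2 ≈ 9.6e+09 m = 9.6 Gm.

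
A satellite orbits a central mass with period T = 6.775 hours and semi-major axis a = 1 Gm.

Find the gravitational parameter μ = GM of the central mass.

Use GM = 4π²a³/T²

Convert to SI: T = 6.775 hours = 24390 s; a = 1 Gm = 1e+09 m.
GM = 4π² · a³ / T².
GM = 4π² · (1e+09)³ / (24390)² m³/s² ≈ 6.636e+19 m³/s² = 6.636 × 10^19 m³/s².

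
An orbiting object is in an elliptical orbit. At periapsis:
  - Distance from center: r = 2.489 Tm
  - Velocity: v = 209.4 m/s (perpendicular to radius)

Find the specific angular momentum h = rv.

Convert to SI: r = 2.489 Tm = 2.489e+12 m.
With v perpendicular to r, h = r · v.
h = 2.489e+12 · 209.4 m²/s ≈ 5.212e+14 m²/s.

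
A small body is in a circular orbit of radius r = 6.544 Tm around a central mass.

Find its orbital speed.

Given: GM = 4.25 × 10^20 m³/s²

Convert to SI: r = 6.544 Tm = 6.544e+12 m.
For a circular orbit, gravity supplies the centripetal force, so v = √(GM / r).
v = √(4.25e+20 / 6.544e+12) m/s ≈ 8059 m/s = 8.059 km/s.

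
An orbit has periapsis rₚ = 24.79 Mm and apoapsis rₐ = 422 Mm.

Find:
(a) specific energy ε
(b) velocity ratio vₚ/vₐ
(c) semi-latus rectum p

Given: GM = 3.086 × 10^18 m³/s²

Convert to SI: rₚ = 24.79 Mm = 2.479e+07 m; rₐ = 422 Mm = 4.22e+08 m.
(a) With a = (rₚ + rₐ)/2 = 2.23395e+08 m, ε = −GM/(2a) = −3.086e+18/(2 · 2.23395e+08) J/kg ≈ -6.907e+09 J/kg
(b) Conservation of angular momentum (rₚvₚ = rₐvₐ) gives vₚ/vₐ = rₐ/rₚ = 4.22e+08/2.479e+07 ≈ 17.02
(c) From a = (rₚ + rₐ)/2 = 2.23395e+08 m and e = (rₐ − rₚ)/(rₐ + rₚ) = 0.889031, p = a(1 − e²) = 2.23395e+08 · (1 − (0.889031)²) ≈ 4.683e+07 m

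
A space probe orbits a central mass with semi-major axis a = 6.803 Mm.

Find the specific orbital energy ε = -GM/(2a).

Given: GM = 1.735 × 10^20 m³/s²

Convert to SI: a = 6.803 Mm = 6.803e+06 m.
ε = −GM / (2a).
ε = −1.735e+20 / (2 · 6.803e+06) J/kg ≈ -1.275e+13 J/kg = -1.275e+04 GJ/kg.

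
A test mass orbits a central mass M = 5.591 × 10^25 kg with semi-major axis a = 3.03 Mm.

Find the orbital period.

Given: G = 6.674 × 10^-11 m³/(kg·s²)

Convert to SI: a = 3.03 Mm = 3.03e+06 m.
GM = G · M = 6.674e-11 · 5.591e+25 = 3.73143e+15 m³/s².
Kepler's third law: T = 2π √(a³ / GM).
Substituting a = 3.03e+06 m and GM = 3.73143e+15 m³/s²:
T = 2π √((3.03e+06)³ / 3.73143e+15) s
T ≈ 542.5 s = 9.042 minutes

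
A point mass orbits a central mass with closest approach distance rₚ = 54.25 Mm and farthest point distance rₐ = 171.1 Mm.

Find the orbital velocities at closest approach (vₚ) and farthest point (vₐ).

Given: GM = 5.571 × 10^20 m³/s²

Convert to SI: rₚ = 54.25 Mm = 5.425e+07 m; rₐ = 171.1 Mm = 1.711e+08 m.
Use the vis-viva equation v² = GM(2/r − 1/a) with a = (rₚ + rₐ)/2 = (5.425e+07 + 1.711e+08)/2 = 1.12675e+08 m.
vₚ = √(GM · (2/rₚ − 1/a)) = √(5.571e+20 · (2/5.425e+07 − 1/1.12675e+08)) m/s ≈ 3.949e+06 m/s = 3949 km/s.
vₐ = √(GM · (2/rₐ − 1/a)) = √(5.571e+20 · (2/1.711e+08 − 1/1.12675e+08)) m/s ≈ 1.252e+06 m/s = 1252 km/s.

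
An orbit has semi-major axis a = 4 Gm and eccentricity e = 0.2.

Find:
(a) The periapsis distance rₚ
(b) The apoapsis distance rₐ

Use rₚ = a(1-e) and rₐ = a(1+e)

Convert to SI: a = 4 Gm = 4e+09 m.
(a) rₚ = a(1 − e) = 4e+09 · (1 − 0.2) = 4e+09 · 0.8 ≈ 3.2e+09 m = 3.2 Gm.
(b) rₐ = a(1 + e) = 4e+09 · (1 + 0.2) = 4e+09 · 1.2 ≈ 4.8e+09 m = 4.8 Gm.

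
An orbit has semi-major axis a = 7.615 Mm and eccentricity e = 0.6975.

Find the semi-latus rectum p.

Convert to SI: a = 7.615 Mm = 7.615e+06 m.
p = a (1 − e²).
p = 7.615e+06 · (1 − (0.6975)²) = 7.615e+06 · 0.513494 ≈ 3.91e+06 m = 3.91 Mm.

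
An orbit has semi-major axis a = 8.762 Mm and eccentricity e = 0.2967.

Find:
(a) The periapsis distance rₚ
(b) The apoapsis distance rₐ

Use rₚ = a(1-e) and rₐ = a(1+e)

Convert to SI: a = 8.762 Mm = 8.762e+06 m.
(a) rₚ = a(1 − e) = 8.762e+06 · (1 − 0.2967) = 8.762e+06 · 0.7033 ≈ 6.162e+06 m = 6.162 Mm.
(b) rₐ = a(1 + e) = 8.762e+06 · (1 + 0.2967) = 8.762e+06 · 1.2967 ≈ 1.136e+07 m = 11.36 Mm.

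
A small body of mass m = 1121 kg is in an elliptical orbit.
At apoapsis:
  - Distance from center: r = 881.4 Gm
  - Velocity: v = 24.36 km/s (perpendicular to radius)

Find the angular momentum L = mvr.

Convert to SI: r = 881.4 Gm = 8.814e+11 m; v = 24.36 km/s = 24360 m/s.
Since v is perpendicular to r, L = m · v · r.
L = 1121 · 24360 · 8.814e+11 kg·m²/s ≈ 2.407e+19 kg·m²/s.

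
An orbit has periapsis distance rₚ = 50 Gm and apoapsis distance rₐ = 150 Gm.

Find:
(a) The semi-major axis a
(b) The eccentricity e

Convert to SI: rₚ = 50 Gm = 5e+10 m; rₐ = 150 Gm = 1.5e+11 m.
(a) a = (rₚ + rₐ) / 2 = (5e+10 + 1.5e+11) / 2 ≈ 1e+11 m = 100 Gm.
(b) e = (rₐ − rₚ) / (rₐ + rₚ) = (1.5e+11 − 5e+10) / (1.5e+11 + 5e+10) ≈ 0.5.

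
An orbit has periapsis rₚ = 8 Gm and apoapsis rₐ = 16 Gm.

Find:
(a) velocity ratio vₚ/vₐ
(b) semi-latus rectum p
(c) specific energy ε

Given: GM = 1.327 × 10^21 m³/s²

Convert to SI: rₚ = 8 Gm = 8e+09 m; rₐ = 16 Gm = 1.6e+10 m.
(a) Conservation of angular momentum (rₚvₚ = rₐvₐ) gives vₚ/vₐ = rₐ/rₚ = 1.6e+10/8e+09 ≈ 2
(b) From a = (rₚ + rₐ)/2 = 1.2e+10 m and e = (rₐ − rₚ)/(rₐ + rₚ) = 0.333333, p = a(1 − e²) = 1.2e+10 · (1 − (0.333333)²) ≈ 1.067e+10 m
(c) With a = (rₚ + rₐ)/2 = 1.2e+10 m, ε = −GM/(2a) = −1.327e+21/(2 · 1.2e+10) J/kg ≈ -5.529e+10 J/kg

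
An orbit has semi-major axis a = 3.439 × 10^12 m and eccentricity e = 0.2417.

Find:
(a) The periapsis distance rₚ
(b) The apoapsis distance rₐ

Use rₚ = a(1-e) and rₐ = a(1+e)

(a) rₚ = a(1 − e) = 3.439e+12 · (1 − 0.2417) = 3.439e+12 · 0.7583 ≈ 2.608e+12 m = 2.608 × 10^12 m.
(b) rₐ = a(1 + e) = 3.439e+12 · (1 + 0.2417) = 3.439e+12 · 1.2417 ≈ 4.27e+12 m = 4.27 × 10^12 m.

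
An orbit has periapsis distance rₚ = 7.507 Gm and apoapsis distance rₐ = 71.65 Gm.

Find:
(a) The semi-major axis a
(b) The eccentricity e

Convert to SI: rₚ = 7.507 Gm = 7.507e+09 m; rₐ = 71.65 Gm = 7.165e+10 m.
(a) a = (rₚ + rₐ) / 2 = (7.507e+09 + 7.165e+10) / 2 ≈ 3.958e+10 m = 39.58 Gm.
(b) e = (rₐ − rₚ) / (rₐ + rₚ) = (7.165e+10 − 7.507e+09) / (7.165e+10 + 7.507e+09) ≈ 0.8103.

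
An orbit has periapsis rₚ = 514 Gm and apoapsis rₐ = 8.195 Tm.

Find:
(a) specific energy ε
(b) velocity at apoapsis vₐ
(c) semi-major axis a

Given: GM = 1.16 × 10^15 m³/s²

Convert to SI: rₚ = 514 Gm = 5.14e+11 m; rₐ = 8.195 Tm = 8.195e+12 m.
(a) With a = (rₚ + rₐ)/2 = 4.3545e+12 m, ε = −GM/(2a) = −1.16e+15/(2 · 4.3545e+12) J/kg ≈ -133.2 J/kg
(b) With a = (rₚ + rₐ)/2 = 4.3545e+12 m, vₐ = √(GM (2/rₐ − 1/a)) = √(1.16e+15 · (2/8.195e+12 − 1/4.3545e+12)) m/s ≈ 4.088 m/s
(c) a = (rₚ + rₐ)/2 = (5.14e+11 + 8.195e+12)/2 ≈ 4.354e+12 m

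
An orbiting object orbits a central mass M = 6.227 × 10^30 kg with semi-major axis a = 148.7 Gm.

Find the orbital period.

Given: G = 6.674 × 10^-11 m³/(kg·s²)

Convert to SI: a = 148.7 Gm = 1.487e+11 m.
GM = G · M = 6.674e-11 · 6.227e+30 = 4.1559e+20 m³/s².
Kepler's third law: T = 2π √(a³ / GM).
Substituting a = 1.487e+11 m and GM = 4.1559e+20 m³/s²:
T = 2π √((1.487e+11)³ / 4.1559e+20) s
T ≈ 1.767e+07 s = 204.6 days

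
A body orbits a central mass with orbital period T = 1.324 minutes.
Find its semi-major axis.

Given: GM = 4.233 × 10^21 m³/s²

Convert to SI: T = 1.324 minutes = 79.44 s.
Invert Kepler's third law: a = (GM · T² / (4π²))^(1/3).
Substituting T = 79.44 s and GM = 4.233e+21 m³/s²:
a = (4.233e+21 · (79.44)² / (4π²))^(1/3) m
a ≈ 8.779e+07 m = 87.79 Mm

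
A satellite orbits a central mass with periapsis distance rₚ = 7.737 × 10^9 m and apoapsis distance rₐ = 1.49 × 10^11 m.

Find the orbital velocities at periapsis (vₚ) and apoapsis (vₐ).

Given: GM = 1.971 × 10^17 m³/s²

Use the vis-viva equation v² = GM(2/r − 1/a) with a = (rₚ + rₐ)/2 = (7.737e+09 + 1.49e+11)/2 = 7.83685e+10 m.
vₚ = √(GM · (2/rₚ − 1/a)) = √(1.971e+17 · (2/7.737e+09 − 1/7.83685e+10)) m/s ≈ 6960 m/s = 6.96 km/s.
vₐ = √(GM · (2/rₐ − 1/a)) = √(1.971e+17 · (2/1.49e+11 − 1/7.83685e+10)) m/s ≈ 361.4 m/s = 361.4 m/s.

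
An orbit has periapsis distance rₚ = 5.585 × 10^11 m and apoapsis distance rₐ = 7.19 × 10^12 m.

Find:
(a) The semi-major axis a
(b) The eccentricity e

(a) a = (rₚ + rₐ) / 2 = (5.585e+11 + 7.19e+12) / 2 ≈ 3.874e+12 m = 3.874 × 10^12 m.
(b) e = (rₐ − rₚ) / (rₐ + rₚ) = (7.19e+12 − 5.585e+11) / (7.19e+12 + 5.585e+11) ≈ 0.8558.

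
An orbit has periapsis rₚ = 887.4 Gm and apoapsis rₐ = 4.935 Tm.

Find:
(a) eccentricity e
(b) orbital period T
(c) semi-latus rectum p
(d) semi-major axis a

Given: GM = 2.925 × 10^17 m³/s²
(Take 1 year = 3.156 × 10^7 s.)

Convert to SI: rₚ = 887.4 Gm = 8.874e+11 m; rₐ = 4.935 Tm = 4.935e+12 m.
(a) e = (rₐ − rₚ)/(rₐ + rₚ) = (4.935e+12 − 8.874e+11)/(4.935e+12 + 8.874e+11) ≈ 0.6952
(b) With a = (rₚ + rₐ)/2 = 2.9112e+12 m, T = 2π √(a³/GM) = 2π √((2.9112e+12)³/2.925e+17) s ≈ 5.771e+10 s
(c) From a = (rₚ + rₐ)/2 = 2.9112e+12 m and e = (rₐ − rₚ)/(rₐ + rₚ) = 0.695177, p = a(1 − e²) = 2.9112e+12 · (1 − (0.695177)²) ≈ 1.504e+12 m
(d) a = (rₚ + rₐ)/2 = (8.874e+11 + 4.935e+12)/2 ≈ 2.911e+12 m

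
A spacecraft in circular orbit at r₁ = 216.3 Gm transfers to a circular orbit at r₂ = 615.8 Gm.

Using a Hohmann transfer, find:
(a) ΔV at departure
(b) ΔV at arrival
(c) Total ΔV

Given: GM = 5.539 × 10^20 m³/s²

Convert to SI: r₁ = 216.3 Gm = 2.163e+11 m; r₂ = 615.8 Gm = 6.158e+11 m.
Transfer semi-major axis: a_t = (r₁ + r₂)/2 = (2.163e+11 + 6.158e+11)/2 = 4.1605e+11 m.
Circular speeds: v₁ = √(GM/r₁) = 50604.3 m/s, v₂ = √(GM/r₂) = 29991.3 m/s.
Transfer speeds (vis-viva v² = GM(2/r − 1/a_t)): v₁ᵗ = 61565.1 m/s, v₂ᵗ = 21624.8 m/s.
(a) ΔV₁ = |v₁ᵗ − v₁| ≈ 1.096e+04 m/s = 10.96 km/s.
(b) ΔV₂ = |v₂ − v₂ᵗ| ≈ 8367 m/s = 8.367 km/s.
(c) ΔV_total = ΔV₁ + ΔV₂ ≈ 1.933e+04 m/s = 19.33 km/s.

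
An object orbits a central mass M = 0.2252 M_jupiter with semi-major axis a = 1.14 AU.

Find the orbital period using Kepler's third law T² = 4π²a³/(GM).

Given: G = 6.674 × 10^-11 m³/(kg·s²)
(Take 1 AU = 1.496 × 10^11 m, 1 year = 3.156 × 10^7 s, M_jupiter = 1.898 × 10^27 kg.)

Convert to SI: a = 1.14 AU = 1.70544e+11 m; M = 0.2252 M_jupiter = 4.2743e+26 kg.
GM = G · M = 6.674e-11 · 4.2743e+26 = 2.85267e+16 m³/s².
Kepler's third law: T = 2π √(a³ / GM).
Substituting a = 1.70544e+11 m and GM = 2.85267e+16 m³/s²:
T = 2π √((1.70544e+11)³ / 2.85267e+16) s
T ≈ 2.62e+09 s = 83.02 years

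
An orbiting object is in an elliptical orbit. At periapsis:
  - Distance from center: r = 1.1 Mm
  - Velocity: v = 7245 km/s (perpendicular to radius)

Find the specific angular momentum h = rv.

Convert to SI: r = 1.1 Mm = 1.1e+06 m; v = 7245 km/s = 7.245e+06 m/s.
With v perpendicular to r, h = r · v.
h = 1.1e+06 · 7.245e+06 m²/s ≈ 7.97e+12 m²/s.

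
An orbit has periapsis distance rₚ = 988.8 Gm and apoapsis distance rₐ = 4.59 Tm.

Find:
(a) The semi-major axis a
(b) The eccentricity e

Convert to SI: rₚ = 988.8 Gm = 9.888e+11 m; rₐ = 4.59 Tm = 4.59e+12 m.
(a) a = (rₚ + rₐ) / 2 = (9.888e+11 + 4.59e+12) / 2 ≈ 2.789e+12 m = 2.789 Tm.
(b) e = (rₐ − rₚ) / (rₐ + rₚ) = (4.59e+12 − 9.888e+11) / (4.59e+12 + 9.888e+11) ≈ 0.6455.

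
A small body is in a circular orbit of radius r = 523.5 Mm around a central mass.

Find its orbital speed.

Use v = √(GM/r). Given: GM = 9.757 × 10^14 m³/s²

Convert to SI: r = 523.5 Mm = 5.235e+08 m.
For a circular orbit, gravity supplies the centripetal force, so v = √(GM / r).
v = √(9.757e+14 / 5.235e+08) m/s ≈ 1365 m/s = 1.365 km/s.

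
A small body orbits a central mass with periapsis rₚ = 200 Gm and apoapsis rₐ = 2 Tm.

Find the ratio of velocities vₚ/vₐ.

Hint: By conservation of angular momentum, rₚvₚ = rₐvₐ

Convert to SI: rₚ = 200 Gm = 2e+11 m; rₐ = 2 Tm = 2e+12 m.
Conservation of angular momentum gives rₚvₚ = rₐvₐ, so vₚ/vₐ = rₐ/rₚ.
vₚ/vₐ = 2e+12 / 2e+11 ≈ 10.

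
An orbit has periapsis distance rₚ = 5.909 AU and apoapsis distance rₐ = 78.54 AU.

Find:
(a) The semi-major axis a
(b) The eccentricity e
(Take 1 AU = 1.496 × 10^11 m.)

Convert to SI: rₚ = 5.909 AU = 8.83986e+11 m; rₐ = 78.54 AU = 1.17496e+13 m.
(a) a = (rₚ + rₐ) / 2 = (8.83986e+11 + 1.17496e+13) / 2 ≈ 6.317e+12 m = 42.22 AU.
(b) e = (rₐ − rₚ) / (rₐ + rₚ) = (1.17496e+13 − 8.83986e+11) / (1.17496e+13 + 8.83986e+11) ≈ 0.8601.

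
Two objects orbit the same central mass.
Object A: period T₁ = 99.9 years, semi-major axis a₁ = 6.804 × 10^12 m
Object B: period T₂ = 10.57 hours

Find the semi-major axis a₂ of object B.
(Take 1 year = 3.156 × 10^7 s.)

Convert to SI: T₁ = 99.9 years = 3.15284e+09 s; T₂ = 10.57 hours = 38052 s.
Kepler's third law: (T₁/T₂)² = (a₁/a₂)³ ⇒ a₂ = a₁ · (T₂/T₁)^(2/3).
T₂/T₁ = 38052 / 3.15284e+09 = 1.20691e-05.
a₂ = 6.804e+12 · (1.20691e-05)^(2/3) m ≈ 3.58e+09 m = 3.58 × 10^9 m.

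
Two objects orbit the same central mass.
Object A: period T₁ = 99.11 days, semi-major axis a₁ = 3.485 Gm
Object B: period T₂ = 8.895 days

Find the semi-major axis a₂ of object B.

Convert to SI: T₁ = 99.11 days = 8.5631e+06 s; a₁ = 3.485 Gm = 3.485e+09 m; T₂ = 8.895 days = 768528 s.
Kepler's third law: (T₁/T₂)² = (a₁/a₂)³ ⇒ a₂ = a₁ · (T₂/T₁)^(2/3).
T₂/T₁ = 768528 / 8.5631e+06 = 0.0897488.
a₂ = 3.485e+09 · (0.0897488)^(2/3) m ≈ 6.986e+08 m = 698.6 Mm.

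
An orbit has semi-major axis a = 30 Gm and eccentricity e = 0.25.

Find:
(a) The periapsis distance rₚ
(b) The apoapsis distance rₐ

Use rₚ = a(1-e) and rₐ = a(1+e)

Convert to SI: a = 30 Gm = 3e+10 m.
(a) rₚ = a(1 − e) = 3e+10 · (1 − 0.25) = 3e+10 · 0.75 ≈ 2.25e+10 m = 22.5 Gm.
(b) rₐ = a(1 + e) = 3e+10 · (1 + 0.25) = 3e+10 · 1.25 ≈ 3.75e+10 m = 37.5 Gm.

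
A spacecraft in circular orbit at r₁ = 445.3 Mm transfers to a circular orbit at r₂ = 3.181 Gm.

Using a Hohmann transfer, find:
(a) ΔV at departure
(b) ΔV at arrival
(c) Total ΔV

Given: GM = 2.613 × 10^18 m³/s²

Convert to SI: r₁ = 445.3 Mm = 4.453e+08 m; r₂ = 3.181 Gm = 3.181e+09 m.
Transfer semi-major axis: a_t = (r₁ + r₂)/2 = (4.453e+08 + 3.181e+09)/2 = 1.81315e+09 m.
Circular speeds: v₁ = √(GM/r₁) = 76602.6 m/s, v₂ = √(GM/r₂) = 28660.8 m/s.
Transfer speeds (vis-viva v² = GM(2/r − 1/a_t)): v₁ᵗ = 101463 m/s, v₂ᵗ = 14203.6 m/s.
(a) ΔV₁ = |v₁ᵗ − v₁| ≈ 2.486e+04 m/s = 24.86 km/s.
(b) ΔV₂ = |v₂ − v₂ᵗ| ≈ 1.446e+04 m/s = 14.46 km/s.
(c) ΔV_total = ΔV₁ + ΔV₂ ≈ 3.932e+04 m/s = 39.32 km/s.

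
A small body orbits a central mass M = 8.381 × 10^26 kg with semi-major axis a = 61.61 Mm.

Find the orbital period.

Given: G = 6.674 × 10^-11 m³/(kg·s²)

Convert to SI: a = 61.61 Mm = 6.161e+07 m.
GM = G · M = 6.674e-11 · 8.381e+26 = 5.59348e+16 m³/s².
Kepler's third law: T = 2π √(a³ / GM).
Substituting a = 6.161e+07 m and GM = 5.59348e+16 m³/s²:
T = 2π √((6.161e+07)³ / 5.59348e+16) s
T ≈ 1.285e+04 s = 3.569 hours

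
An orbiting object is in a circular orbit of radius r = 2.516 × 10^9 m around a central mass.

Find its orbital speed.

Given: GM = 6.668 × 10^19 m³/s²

For a circular orbit, gravity supplies the centripetal force, so v = √(GM / r).
v = √(6.668e+19 / 2.516e+09) m/s ≈ 1.628e+05 m/s = 162.8 km/s.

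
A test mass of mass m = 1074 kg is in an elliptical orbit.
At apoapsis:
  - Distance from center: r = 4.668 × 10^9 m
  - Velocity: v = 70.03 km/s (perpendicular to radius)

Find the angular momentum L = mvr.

Convert to SI: v = 70.03 km/s = 70030 m/s.
Since v is perpendicular to r, L = m · v · r.
L = 1074 · 70030 · 4.668e+09 kg·m²/s ≈ 3.511e+17 kg·m²/s.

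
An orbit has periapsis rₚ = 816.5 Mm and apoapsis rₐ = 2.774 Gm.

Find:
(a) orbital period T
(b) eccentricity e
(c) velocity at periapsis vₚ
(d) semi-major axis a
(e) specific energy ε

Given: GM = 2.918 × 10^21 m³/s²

Convert to SI: rₚ = 816.5 Mm = 8.165e+08 m; rₐ = 2.774 Gm = 2.774e+09 m.
(a) With a = (rₚ + rₐ)/2 = 1.79525e+09 m, T = 2π √(a³/GM) = 2π √((1.79525e+09)³/2.918e+21) s ≈ 8848 s
(b) e = (rₐ − rₚ)/(rₐ + rₚ) = (2.774e+09 − 8.165e+08)/(2.774e+09 + 8.165e+08) ≈ 0.5452
(c) With a = (rₚ + rₐ)/2 = 1.79525e+09 m, vₚ = √(GM (2/rₚ − 1/a)) = √(2.918e+21 · (2/8.165e+08 − 1/1.79525e+09)) m/s ≈ 2.35e+06 m/s
(d) a = (rₚ + rₐ)/2 = (8.165e+08 + 2.774e+09)/2 ≈ 1.795e+09 m
(e) With a = (rₚ + rₐ)/2 = 1.79525e+09 m, ε = −GM/(2a) = −2.918e+21/(2 · 1.79525e+09) J/kg ≈ -8.127e+11 J/kg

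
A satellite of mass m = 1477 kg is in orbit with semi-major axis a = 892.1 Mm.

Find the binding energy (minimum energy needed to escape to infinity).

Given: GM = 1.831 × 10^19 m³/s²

Convert to SI: a = 892.1 Mm = 8.921e+08 m.
Total orbital energy is E = −GMm/(2a); binding energy is E_bind = −E = GMm/(2a).
E_bind = 1.831e+19 · 1477 / (2 · 8.921e+08) J ≈ 1.516e+13 J = 15.16 TJ.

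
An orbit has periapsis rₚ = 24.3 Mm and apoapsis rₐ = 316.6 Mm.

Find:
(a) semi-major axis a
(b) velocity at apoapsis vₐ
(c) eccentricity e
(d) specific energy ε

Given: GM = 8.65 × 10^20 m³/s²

Convert to SI: rₚ = 24.3 Mm = 2.43e+07 m; rₐ = 316.6 Mm = 3.166e+08 m.
(a) a = (rₚ + rₐ)/2 = (2.43e+07 + 3.166e+08)/2 ≈ 1.704e+08 m
(b) With a = (rₚ + rₐ)/2 = 1.7045e+08 m, vₐ = √(GM (2/rₐ − 1/a)) = √(8.65e+20 · (2/3.166e+08 − 1/1.7045e+08)) m/s ≈ 6.241e+05 m/s
(c) e = (rₐ − rₚ)/(rₐ + rₚ) = (3.166e+08 − 2.43e+07)/(3.166e+08 + 2.43e+07) ≈ 0.8574
(d) With a = (rₚ + rₐ)/2 = 1.7045e+08 m, ε = −GM/(2a) = −8.65e+20/(2 · 1.7045e+08) J/kg ≈ -2.537e+12 J/kg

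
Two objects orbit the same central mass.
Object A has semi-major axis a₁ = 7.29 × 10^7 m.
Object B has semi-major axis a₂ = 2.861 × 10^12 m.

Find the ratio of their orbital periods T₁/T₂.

From Kepler's third law, (T₁/T₂)² = (a₁/a₂)³, so T₁/T₂ = (a₁/a₂)^(3/2).
a₁/a₂ = 7.29e+07 / 2.861e+12 = 2.54806e-05.
T₁/T₂ = (2.54806e-05)^(3/2) ≈ 1.286e-07.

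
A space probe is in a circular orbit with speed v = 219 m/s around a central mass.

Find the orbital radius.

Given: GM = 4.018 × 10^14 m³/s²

For a circular orbit, v² = GM / r, so r = GM / v².
r = 4.018e+14 / (219)² m ≈ 8.378e+09 m = 8.378 Gm.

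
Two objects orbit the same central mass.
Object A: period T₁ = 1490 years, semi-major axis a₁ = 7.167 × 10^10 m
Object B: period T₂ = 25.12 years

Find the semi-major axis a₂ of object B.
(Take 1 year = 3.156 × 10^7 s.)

Convert to SI: T₁ = 1490 years = 4.70244e+10 s; T₂ = 25.12 years = 7.92787e+08 s.
Kepler's third law: (T₁/T₂)² = (a₁/a₂)³ ⇒ a₂ = a₁ · (T₂/T₁)^(2/3).
T₂/T₁ = 7.92787e+08 / 4.70244e+10 = 0.0168591.
a₂ = 7.167e+10 · (0.0168591)^(2/3) m ≈ 4.712e+09 m = 4.712 × 10^9 m.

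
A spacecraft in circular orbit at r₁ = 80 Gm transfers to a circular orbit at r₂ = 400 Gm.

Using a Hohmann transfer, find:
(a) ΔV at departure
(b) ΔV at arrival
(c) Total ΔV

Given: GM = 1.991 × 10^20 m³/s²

Convert to SI: r₁ = 80 Gm = 8e+10 m; r₂ = 400 Gm = 4e+11 m.
Transfer semi-major axis: a_t = (r₁ + r₂)/2 = (8e+10 + 4e+11)/2 = 2.4e+11 m.
Circular speeds: v₁ = √(GM/r₁) = 49887.4 m/s, v₂ = √(GM/r₂) = 22310.3 m/s.
Transfer speeds (vis-viva v² = GM(2/r − 1/a_t)): v₁ᵗ = 64404.3 m/s, v₂ᵗ = 12880.9 m/s.
(a) ΔV₁ = |v₁ᵗ − v₁| ≈ 1.452e+04 m/s = 14.52 km/s.
(b) ΔV₂ = |v₂ − v₂ᵗ| ≈ 9429 m/s = 9.429 km/s.
(c) ΔV_total = ΔV₁ + ΔV₂ ≈ 2.395e+04 m/s = 23.95 km/s.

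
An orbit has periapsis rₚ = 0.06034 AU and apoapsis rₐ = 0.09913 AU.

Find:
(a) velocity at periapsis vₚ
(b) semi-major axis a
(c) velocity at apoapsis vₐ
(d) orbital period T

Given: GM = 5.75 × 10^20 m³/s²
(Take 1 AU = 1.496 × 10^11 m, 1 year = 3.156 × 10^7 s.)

Convert to SI: rₚ = 0.06034 AU = 9.02686e+09 m; rₐ = 0.09913 AU = 1.48298e+10 m.
(a) With a = (rₚ + rₐ)/2 = 1.19284e+10 m, vₚ = √(GM (2/rₚ − 1/a)) = √(5.75e+20 · (2/9.02686e+09 − 1/1.19284e+10)) m/s ≈ 2.814e+05 m/s
(b) a = (rₚ + rₐ)/2 = (9.02686e+09 + 1.48298e+10)/2 ≈ 1.193e+10 m
(c) With a = (rₚ + rₐ)/2 = 1.19284e+10 m, vₐ = √(GM (2/rₐ − 1/a)) = √(5.75e+20 · (2/1.48298e+10 − 1/1.19284e+10)) m/s ≈ 1.713e+05 m/s
(d) With a = (rₚ + rₐ)/2 = 1.19284e+10 m, T = 2π √(a³/GM) = 2π √((1.19284e+10)³/5.75e+20) s ≈ 3.414e+05 s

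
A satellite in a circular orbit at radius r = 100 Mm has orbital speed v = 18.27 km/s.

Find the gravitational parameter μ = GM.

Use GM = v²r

Convert to SI: r = 100 Mm = 1e+08 m; v = 18.27 km/s = 18270 m/s.
For a circular orbit v² = GM/r, so GM = v² · r.
GM = (18270)² · 1e+08 m³/s² ≈ 3.338e+16 m³/s² = 3.338 × 10^16 m³/s².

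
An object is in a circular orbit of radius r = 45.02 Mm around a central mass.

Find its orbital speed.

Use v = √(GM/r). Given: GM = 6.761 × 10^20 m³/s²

Convert to SI: r = 45.02 Mm = 4.502e+07 m.
For a circular orbit, gravity supplies the centripetal force, so v = √(GM / r).
v = √(6.761e+20 / 4.502e+07) m/s ≈ 3.875e+06 m/s = 3875 km/s.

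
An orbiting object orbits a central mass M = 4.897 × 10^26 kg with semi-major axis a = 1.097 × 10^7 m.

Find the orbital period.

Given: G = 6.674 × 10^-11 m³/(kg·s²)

GM = G · M = 6.674e-11 · 4.897e+26 = 3.26826e+16 m³/s².
Kepler's third law: T = 2π √(a³ / GM).
Substituting a = 1.097e+07 m and GM = 3.26826e+16 m³/s²:
T = 2π √((1.097e+07)³ / 3.26826e+16) s
T ≈ 1263 s = 21.05 minutes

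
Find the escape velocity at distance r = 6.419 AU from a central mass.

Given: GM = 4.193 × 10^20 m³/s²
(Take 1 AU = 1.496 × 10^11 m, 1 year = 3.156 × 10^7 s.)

Convert to SI: r = 6.419 AU = 9.60282e+11 m.
Escape velocity comes from setting total energy to zero: ½v² − GM/r = 0 ⇒ v_esc = √(2GM / r).
v_esc = √(2 · 4.193e+20 / 9.60282e+11) m/s ≈ 2.955e+04 m/s = 6.234 AU/year.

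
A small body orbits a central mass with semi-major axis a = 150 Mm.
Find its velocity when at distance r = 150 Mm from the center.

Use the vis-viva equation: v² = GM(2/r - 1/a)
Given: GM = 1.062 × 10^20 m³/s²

Convert to SI: a = 150 Mm = 1.5e+08 m; r = 150 Mm = 1.5e+08 m.
Vis-viva: v = √(GM · (2/r − 1/a)).
2/r − 1/a = 2/1.5e+08 − 1/1.5e+08 = 6.66667e-09 m⁻¹.
v = √(1.062e+20 · 6.66667e-09) m/s ≈ 8.414e+05 m/s = 841.4 km/s.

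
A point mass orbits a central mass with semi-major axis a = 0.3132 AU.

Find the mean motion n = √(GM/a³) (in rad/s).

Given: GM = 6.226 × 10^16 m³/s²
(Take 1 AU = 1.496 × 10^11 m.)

Convert to SI: a = 0.3132 AU = 4.68547e+10 m.
n = √(GM / a³).
n = √(6.226e+16 / (4.68547e+10)³) rad/s ≈ 2.46e-08 rad/s.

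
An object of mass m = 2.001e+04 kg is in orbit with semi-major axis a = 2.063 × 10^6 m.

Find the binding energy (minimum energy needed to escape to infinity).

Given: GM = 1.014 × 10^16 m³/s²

Total orbital energy is E = −GMm/(2a); binding energy is E_bind = −E = GMm/(2a).
E_bind = 1.014e+16 · 2.001e+04 / (2 · 2.063e+06) J ≈ 4.918e+13 J = 49.18 TJ.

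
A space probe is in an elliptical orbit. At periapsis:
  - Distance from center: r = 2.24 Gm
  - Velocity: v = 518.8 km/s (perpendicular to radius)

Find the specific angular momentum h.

Convert to SI: r = 2.24 Gm = 2.24e+09 m; v = 518.8 km/s = 518800 m/s.
With v perpendicular to r, h = r · v.
h = 2.24e+09 · 518800 m²/s ≈ 1.162e+15 m²/s.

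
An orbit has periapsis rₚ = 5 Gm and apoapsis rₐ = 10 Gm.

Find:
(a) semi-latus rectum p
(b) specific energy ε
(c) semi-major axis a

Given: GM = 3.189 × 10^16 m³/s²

Convert to SI: rₚ = 5 Gm = 5e+09 m; rₐ = 10 Gm = 1e+10 m.
(a) From a = (rₚ + rₐ)/2 = 7.5e+09 m and e = (rₐ − rₚ)/(rₐ + rₚ) = 0.333333, p = a(1 − e²) = 7.5e+09 · (1 − (0.333333)²) ≈ 6.667e+09 m
(b) With a = (rₚ + rₐ)/2 = 7.5e+09 m, ε = −GM/(2a) = −3.189e+16/(2 · 7.5e+09) J/kg ≈ -2.126e+06 J/kg
(c) a = (rₚ + rₐ)/2 = (5e+09 + 1e+10)/2 ≈ 7.5e+09 m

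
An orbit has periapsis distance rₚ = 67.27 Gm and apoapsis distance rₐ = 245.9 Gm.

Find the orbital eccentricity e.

Convert to SI: rₚ = 67.27 Gm = 6.727e+10 m; rₐ = 245.9 Gm = 2.459e+11 m.
e = (rₐ − rₚ) / (rₐ + rₚ).
e = (2.459e+11 − 6.727e+10) / (2.459e+11 + 6.727e+10) = 1.7863e+11 / 3.1317e+11 ≈ 0.5704.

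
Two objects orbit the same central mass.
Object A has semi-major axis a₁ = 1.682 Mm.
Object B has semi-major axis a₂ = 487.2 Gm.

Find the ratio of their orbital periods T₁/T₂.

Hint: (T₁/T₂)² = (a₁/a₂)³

Convert to SI: a₁ = 1.682 Mm = 1.682e+06 m; a₂ = 487.2 Gm = 4.872e+11 m.
From Kepler's third law, (T₁/T₂)² = (a₁/a₂)³, so T₁/T₂ = (a₁/a₂)^(3/2).
a₁/a₂ = 1.682e+06 / 4.872e+11 = 3.45238e-06.
T₁/T₂ = (3.45238e-06)^(3/2) ≈ 6.415e-09.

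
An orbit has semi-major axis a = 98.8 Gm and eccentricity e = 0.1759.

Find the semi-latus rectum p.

Convert to SI: a = 98.8 Gm = 9.88e+10 m.
p = a (1 − e²).
p = 9.88e+10 · (1 − (0.1759)²) = 9.88e+10 · 0.969059 ≈ 9.574e+10 m = 95.74 Gm.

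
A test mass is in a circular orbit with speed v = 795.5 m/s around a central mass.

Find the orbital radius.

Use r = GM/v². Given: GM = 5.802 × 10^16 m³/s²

For a circular orbit, v² = GM / r, so r = GM / v².
r = 5.802e+16 / (795.5)² m ≈ 9.168e+10 m = 91.68 Gm.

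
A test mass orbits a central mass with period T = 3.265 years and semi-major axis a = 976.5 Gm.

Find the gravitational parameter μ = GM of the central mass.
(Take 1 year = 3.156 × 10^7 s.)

Convert to SI: T = 3.265 years = 1.03043e+08 s; a = 976.5 Gm = 9.765e+11 m.
GM = 4π² · a³ / T².
GM = 4π² · (9.765e+11)³ / (1.03043e+08)² m³/s² ≈ 3.462e+21 m³/s² = 3.462 × 10^21 m³/s².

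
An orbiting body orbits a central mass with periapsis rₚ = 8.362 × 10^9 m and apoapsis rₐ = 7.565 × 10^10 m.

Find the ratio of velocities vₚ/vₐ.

Conservation of angular momentum gives rₚvₚ = rₐvₐ, so vₚ/vₐ = rₐ/rₚ.
vₚ/vₐ = 7.565e+10 / 8.362e+09 ≈ 9.047.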